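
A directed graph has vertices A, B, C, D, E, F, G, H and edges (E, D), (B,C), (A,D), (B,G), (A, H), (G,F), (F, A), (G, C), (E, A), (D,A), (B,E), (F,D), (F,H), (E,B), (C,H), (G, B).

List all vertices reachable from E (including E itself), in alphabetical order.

A, B, C, D, E, F, G, H

Start at E.
Its neighbours: A, B, D.
Then their neighbours: C, G, H.
Then next layer: F.
Every vertex is now reached.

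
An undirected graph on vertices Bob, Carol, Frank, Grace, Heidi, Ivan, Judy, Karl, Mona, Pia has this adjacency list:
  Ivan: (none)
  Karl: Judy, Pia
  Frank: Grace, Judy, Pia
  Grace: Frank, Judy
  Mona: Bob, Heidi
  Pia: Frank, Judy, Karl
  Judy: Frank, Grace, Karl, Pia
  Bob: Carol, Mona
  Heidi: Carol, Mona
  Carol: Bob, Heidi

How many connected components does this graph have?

3

From Bob: component {Bob, Carol, Heidi, Mona}.
From Frank: component {Frank, Grace, Judy, Karl, Pia}.
From Ivan: component {Ivan}.
That's 3 components.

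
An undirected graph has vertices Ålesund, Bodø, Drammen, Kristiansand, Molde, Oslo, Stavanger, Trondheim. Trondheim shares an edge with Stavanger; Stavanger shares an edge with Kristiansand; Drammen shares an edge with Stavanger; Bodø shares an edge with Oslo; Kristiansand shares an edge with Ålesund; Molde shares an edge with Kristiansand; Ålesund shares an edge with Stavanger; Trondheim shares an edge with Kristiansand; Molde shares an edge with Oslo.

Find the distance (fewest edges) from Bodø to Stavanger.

4

Distance 0: Bodø.
Distance 1: Oslo.
Distance 2: Molde.
Distance 3: Kristiansand.
Distance 4: Ålesund, Stavanger, Trondheim — contains Stavanger.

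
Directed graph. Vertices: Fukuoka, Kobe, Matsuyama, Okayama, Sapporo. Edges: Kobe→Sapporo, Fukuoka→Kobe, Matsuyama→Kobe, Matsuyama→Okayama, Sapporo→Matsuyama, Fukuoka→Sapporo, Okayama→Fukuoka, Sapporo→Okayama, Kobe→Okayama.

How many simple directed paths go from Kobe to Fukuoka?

Kobe→Okayama→Fukuoka
Kobe→Sapporo→Matsuyama→Okayama→Fukuoka
Kobe→Sapporo→Okayama→Fukuoka

3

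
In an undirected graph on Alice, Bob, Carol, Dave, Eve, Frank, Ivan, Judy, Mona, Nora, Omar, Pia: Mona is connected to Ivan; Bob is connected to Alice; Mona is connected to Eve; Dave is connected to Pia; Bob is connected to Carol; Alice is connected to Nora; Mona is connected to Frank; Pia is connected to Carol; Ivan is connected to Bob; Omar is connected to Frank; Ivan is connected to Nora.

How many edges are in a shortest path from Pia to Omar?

6

Distance 0: Pia.
Distance 1: Carol, Dave.
Distance 2: Bob.
Distance 3: Alice, Ivan.
Distance 4: Mona, Nora.
Distance 5: Eve, Frank.
Distance 6: Omar — contains Omar.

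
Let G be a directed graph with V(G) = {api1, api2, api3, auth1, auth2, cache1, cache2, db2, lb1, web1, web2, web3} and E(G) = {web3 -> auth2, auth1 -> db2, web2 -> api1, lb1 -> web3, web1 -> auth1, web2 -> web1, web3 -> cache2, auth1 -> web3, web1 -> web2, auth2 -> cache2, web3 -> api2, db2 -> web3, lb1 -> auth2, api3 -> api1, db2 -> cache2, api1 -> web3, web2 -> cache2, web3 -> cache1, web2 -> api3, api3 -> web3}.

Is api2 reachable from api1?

Explore from api1.
Distance 1: reach web3.
Distance 2: reach api2, auth2, cache1, cache2.
Found api2.

Yes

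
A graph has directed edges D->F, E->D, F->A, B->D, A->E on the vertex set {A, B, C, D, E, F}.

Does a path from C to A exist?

No

C has no outgoing edges, so nothing is reachable from it.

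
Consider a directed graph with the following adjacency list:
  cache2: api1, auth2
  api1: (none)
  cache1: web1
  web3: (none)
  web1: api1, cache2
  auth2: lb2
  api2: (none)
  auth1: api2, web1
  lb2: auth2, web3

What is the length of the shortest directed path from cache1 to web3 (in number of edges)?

Distance 0: cache1.
Distance 1: web1.
Distance 2: api1, cache2.
Distance 3: auth2.
Distance 4: lb2.
Distance 5: web3 — contains web3.

5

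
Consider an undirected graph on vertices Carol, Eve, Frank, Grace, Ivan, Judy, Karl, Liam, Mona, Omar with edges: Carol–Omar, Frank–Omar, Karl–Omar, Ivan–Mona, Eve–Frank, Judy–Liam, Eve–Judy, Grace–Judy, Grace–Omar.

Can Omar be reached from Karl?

Explore from Karl.
Distance 1: reach Omar.
Found Omar.

Yes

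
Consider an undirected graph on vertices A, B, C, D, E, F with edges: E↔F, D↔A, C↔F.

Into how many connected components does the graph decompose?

From A: component {A, D}.
From B: component {B}.
From C: component {C, E, F}.
That's 3 components.

3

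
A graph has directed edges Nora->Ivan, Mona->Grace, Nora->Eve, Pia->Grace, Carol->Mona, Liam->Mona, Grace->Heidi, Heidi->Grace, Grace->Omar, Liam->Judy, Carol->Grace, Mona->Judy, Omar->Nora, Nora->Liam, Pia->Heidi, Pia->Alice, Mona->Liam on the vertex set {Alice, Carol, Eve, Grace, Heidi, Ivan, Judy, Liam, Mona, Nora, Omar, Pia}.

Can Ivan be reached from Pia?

Yes

Explore from Pia.
Distance 1: reach Alice, Grace, Heidi.
Distance 2: reach Omar.
Distance 3: reach Nora.
Distance 4: reach Eve, Ivan, Liam.
Found Ivan.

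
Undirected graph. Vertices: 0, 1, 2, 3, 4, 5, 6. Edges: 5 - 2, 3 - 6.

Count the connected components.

From 0: component {0}.
From 1: component {1}.
From 2: component {2, 5}.
From 3: component {3, 6}.
From 4: component {4}.
That's 5 components.

5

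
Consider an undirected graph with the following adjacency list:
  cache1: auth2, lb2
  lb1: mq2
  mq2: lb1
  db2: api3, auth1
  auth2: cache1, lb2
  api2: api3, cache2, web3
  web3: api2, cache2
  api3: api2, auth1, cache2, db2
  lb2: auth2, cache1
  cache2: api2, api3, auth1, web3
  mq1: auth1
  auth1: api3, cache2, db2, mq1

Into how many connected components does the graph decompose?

From api2: component {api2, api3, auth1, cache2, db2, mq1, web3}.
From auth2: component {auth2, cache1, lb2}.
From lb1: component {lb1, mq2}.
That's 3 components.

3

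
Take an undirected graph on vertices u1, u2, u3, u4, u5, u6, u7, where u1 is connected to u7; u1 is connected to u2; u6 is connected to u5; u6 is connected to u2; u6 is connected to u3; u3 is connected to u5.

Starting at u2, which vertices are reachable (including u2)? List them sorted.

Start at u2.
Its neighbours: u1, u6.
Then their neighbours: u3, u5, u7.
Nothing further is reachable.

u1, u2, u3, u5, u6, u7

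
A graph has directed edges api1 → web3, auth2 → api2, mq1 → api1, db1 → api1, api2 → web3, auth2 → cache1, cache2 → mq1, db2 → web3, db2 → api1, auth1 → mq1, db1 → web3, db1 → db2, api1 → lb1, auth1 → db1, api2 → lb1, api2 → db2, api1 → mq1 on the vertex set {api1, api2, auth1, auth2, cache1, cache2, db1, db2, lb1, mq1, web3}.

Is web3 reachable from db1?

Explore from db1.
Distance 1: reach api1, db2, web3.
Found web3.

Yes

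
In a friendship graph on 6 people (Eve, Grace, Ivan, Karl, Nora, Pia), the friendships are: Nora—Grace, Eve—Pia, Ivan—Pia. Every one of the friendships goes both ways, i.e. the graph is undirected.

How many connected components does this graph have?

From Eve: component {Eve, Ivan, Pia}.
From Grace: component {Grace, Nora}.
From Karl: component {Karl}.
That's 3 components.

3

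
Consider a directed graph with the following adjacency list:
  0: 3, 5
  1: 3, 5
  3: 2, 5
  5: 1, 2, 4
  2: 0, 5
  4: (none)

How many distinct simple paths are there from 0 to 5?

3

0→3→2→5
0→3→5
0→5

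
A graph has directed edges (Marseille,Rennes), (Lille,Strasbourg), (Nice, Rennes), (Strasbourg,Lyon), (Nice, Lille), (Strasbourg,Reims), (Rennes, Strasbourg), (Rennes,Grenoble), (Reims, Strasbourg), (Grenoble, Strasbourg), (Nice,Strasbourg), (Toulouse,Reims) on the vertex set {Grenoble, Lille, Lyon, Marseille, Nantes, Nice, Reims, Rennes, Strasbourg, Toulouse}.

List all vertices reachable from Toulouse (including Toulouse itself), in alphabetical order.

Lyon, Reims, Strasbourg, Toulouse

Start at Toulouse.
Its neighbours: Reims.
Then their neighbours: Strasbourg.
Then next layer: Lyon.
Nothing further is reachable.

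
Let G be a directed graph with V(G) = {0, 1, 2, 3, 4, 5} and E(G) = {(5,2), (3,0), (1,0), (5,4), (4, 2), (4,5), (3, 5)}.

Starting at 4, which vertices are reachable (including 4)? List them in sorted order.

2, 4, 5

Start at 4.
Its neighbours: 2, 5.
Nothing further is reachable.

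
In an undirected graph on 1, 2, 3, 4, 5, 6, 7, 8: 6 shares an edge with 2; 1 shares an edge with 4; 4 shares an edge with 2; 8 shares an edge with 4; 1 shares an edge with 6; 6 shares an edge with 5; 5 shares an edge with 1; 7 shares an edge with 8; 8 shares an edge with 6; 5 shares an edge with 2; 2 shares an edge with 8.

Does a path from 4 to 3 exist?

Explore from 4.
Distance 1: reach 1, 2, 8.
Distance 2: reach 5, 6, 7.
The search is exhausted without reaching 3; it lies in a different component.

No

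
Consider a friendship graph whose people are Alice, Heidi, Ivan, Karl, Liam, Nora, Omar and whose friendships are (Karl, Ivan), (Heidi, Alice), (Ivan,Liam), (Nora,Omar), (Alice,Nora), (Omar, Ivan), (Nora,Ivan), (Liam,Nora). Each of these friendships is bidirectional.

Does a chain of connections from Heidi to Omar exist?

Yes

Explore from Heidi.
Distance 1: reach Alice.
Distance 2: reach Nora.
Distance 3: reach Ivan, Liam, Omar.
Found Omar.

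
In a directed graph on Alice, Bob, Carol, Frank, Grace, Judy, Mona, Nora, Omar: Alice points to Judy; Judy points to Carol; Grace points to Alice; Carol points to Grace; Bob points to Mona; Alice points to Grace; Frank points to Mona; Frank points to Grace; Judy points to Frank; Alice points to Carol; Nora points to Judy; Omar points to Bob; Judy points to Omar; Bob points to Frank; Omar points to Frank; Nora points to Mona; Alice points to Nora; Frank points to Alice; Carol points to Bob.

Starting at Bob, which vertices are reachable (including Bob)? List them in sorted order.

Start at Bob.
Its neighbours: Frank, Mona.
Then their neighbours: Alice, Grace.
Then next layer: Carol, Judy, Nora.
Then next layer: Omar.
Every vertex is now reached.

Alice, Bob, Carol, Frank, Grace, Judy, Mona, Nora, Omar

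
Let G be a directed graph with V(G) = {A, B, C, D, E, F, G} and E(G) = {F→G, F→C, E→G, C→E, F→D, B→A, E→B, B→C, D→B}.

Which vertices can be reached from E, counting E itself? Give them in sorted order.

Start at E.
Its neighbours: B, G.
Then their neighbours: A, C.
Nothing further is reachable.

A, B, C, E, G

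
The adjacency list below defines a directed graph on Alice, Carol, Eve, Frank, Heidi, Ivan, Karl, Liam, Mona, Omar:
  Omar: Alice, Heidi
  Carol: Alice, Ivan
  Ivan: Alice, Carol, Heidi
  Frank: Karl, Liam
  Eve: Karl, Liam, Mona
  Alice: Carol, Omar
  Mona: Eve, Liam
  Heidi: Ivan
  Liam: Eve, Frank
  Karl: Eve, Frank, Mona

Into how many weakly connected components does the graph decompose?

2

From Alice: component {Alice, Carol, Heidi, Ivan, Omar}.
From Eve: component {Eve, Frank, Karl, Liam, Mona}.
That's 2 components.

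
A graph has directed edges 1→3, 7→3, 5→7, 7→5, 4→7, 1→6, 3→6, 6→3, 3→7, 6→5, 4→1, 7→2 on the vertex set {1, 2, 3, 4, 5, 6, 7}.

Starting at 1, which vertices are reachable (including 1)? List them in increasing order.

Start at 1.
Its neighbours: 3, 6.
Then their neighbours: 5, 7.
Then next layer: 2.
Nothing further is reachable.

1, 2, 3, 5, 6, 7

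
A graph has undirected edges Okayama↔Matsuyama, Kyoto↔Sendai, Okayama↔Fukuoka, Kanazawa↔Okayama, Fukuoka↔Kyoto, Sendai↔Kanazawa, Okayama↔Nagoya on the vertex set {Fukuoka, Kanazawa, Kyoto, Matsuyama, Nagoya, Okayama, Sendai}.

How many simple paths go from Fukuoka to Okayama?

Fukuoka–Kyoto–Sendai–Kanazawa–Okayama
Fukuoka–Okayama

2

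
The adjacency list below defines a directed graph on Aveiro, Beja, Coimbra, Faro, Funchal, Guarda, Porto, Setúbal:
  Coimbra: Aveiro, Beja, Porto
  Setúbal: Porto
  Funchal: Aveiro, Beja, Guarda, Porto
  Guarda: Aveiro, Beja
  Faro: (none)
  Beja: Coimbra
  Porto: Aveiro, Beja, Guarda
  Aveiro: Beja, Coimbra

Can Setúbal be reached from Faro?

Faro has no outgoing edges, so nothing is reachable from it.

No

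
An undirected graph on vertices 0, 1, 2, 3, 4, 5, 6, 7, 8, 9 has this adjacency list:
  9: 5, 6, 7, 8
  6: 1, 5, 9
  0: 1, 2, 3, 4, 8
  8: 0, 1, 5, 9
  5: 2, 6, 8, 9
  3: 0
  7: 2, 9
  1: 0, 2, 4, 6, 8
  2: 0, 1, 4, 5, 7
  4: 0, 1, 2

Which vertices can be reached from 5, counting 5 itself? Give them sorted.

Start at 5.
Its neighbours: 2, 6, 8, 9.
Then their neighbours: 0, 1, 4, 7.
Then next layer: 3.
Every vertex is now reached.

0, 1, 2, 3, 4, 5, 6, 7, 8, 9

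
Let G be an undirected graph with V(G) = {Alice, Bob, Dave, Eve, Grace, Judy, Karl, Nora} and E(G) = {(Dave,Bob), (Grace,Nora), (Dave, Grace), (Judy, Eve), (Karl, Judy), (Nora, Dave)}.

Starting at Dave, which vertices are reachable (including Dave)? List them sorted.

Bob, Dave, Grace, Nora

Start at Dave.
Its neighbours: Bob, Grace, Nora.
Nothing further is reachable.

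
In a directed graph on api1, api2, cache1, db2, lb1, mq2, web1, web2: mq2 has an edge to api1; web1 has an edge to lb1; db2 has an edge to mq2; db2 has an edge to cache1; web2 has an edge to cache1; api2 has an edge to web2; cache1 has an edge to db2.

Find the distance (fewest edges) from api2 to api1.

Distance 0: api2.
Distance 1: web2.
Distance 2: cache1.
Distance 3: db2.
Distance 4: mq2.
Distance 5: api1 — contains api1.

5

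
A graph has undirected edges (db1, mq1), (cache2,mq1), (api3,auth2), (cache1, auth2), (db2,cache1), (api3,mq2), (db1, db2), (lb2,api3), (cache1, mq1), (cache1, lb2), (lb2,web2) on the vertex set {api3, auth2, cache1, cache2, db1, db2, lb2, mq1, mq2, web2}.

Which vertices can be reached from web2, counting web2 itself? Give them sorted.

Start at web2.
Its neighbours: lb2.
Then their neighbours: api3, cache1.
Then next layer: auth2, db2, mq1, mq2.
Then next layer: cache2, db1.
Every vertex is now reached.

api3, auth2, cache1, cache2, db1, db2, lb2, mq1, mq2, web2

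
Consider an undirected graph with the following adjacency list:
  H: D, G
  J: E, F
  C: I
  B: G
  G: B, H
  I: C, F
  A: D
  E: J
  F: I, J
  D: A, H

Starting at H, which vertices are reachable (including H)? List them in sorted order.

Start at H.
Its neighbours: D, G.
Then their neighbours: A, B.
Nothing further is reachable.

A, B, D, G, H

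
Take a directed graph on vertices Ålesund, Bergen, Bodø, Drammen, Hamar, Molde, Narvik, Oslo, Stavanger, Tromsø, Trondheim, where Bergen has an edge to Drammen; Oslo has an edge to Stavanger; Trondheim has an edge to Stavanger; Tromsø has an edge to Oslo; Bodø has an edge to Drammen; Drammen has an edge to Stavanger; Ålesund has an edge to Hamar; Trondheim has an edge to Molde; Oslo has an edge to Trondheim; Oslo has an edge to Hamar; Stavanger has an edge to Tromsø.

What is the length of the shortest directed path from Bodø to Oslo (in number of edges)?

4

Distance 0: Bodø.
Distance 1: Drammen.
Distance 2: Stavanger.
Distance 3: Tromsø.
Distance 4: Oslo — contains Oslo.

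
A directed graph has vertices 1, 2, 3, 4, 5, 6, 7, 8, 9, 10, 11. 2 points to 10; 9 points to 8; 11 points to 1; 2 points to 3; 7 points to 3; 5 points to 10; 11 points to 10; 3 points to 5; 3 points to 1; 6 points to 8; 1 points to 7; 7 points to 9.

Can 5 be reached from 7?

Yes

Explore from 7.
Distance 1: reach 3, 9.
Distance 2: reach 1, 5, 8.
Found 5.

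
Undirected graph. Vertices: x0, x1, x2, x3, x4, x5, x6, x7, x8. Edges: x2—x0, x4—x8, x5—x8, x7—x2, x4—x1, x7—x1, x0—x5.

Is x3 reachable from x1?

Explore from x1.
Distance 1: reach x4, x7.
Distance 2: reach x2, x8.
Distance 3: reach x0, x5.
The search is exhausted without reaching x3; it lies in a different component.

No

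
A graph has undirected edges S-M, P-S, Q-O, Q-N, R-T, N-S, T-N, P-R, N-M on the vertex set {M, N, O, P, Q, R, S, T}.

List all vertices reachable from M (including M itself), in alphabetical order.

Start at M.
Its neighbours: N, S.
Then their neighbours: P, Q, T.
Then next layer: O, R.
Every vertex is now reached.

M, N, O, P, Q, R, S, T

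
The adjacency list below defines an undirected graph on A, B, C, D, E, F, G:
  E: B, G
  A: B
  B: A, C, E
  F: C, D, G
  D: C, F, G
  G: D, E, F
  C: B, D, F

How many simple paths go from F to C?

5

F–C
F–D–C
F–D–G–E–B–C
F–G–D–C
F–G–E–B–C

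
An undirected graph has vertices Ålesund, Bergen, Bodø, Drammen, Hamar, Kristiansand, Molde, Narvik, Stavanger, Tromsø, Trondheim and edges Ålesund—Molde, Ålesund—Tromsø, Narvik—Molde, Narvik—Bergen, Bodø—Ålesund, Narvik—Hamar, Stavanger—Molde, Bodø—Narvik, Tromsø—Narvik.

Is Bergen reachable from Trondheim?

Trondheim has no edges, so nothing is reachable from it.

No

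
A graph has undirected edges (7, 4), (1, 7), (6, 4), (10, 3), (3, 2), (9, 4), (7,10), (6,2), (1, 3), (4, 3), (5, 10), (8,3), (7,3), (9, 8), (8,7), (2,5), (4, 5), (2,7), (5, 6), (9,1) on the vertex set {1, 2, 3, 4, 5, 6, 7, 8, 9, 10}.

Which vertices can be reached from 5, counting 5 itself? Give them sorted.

1, 2, 3, 4, 5, 6, 7, 8, 9, 10

Start at 5.
Its neighbours: 2, 4, 6, 10.
Then their neighbours: 3, 7, 9.
Then next layer: 1, 8.
Every vertex is now reached.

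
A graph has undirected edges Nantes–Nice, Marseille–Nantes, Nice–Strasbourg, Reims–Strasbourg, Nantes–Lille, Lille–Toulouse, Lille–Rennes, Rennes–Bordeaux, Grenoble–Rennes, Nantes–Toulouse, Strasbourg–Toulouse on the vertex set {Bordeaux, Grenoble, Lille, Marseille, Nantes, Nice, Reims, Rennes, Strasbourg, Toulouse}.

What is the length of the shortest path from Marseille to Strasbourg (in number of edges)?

3

Distance 0: Marseille.
Distance 1: Nantes.
Distance 2: Lille, Nice, Toulouse.
Distance 3: Rennes, Strasbourg — contains Strasbourg.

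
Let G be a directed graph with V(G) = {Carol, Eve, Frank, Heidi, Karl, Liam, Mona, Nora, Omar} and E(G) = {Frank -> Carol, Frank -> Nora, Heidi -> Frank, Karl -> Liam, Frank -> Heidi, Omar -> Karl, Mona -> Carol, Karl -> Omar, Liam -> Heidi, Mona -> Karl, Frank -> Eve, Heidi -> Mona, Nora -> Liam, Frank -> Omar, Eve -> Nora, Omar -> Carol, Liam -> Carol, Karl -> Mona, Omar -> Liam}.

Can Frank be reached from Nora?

Yes

Explore from Nora.
Distance 1: reach Liam.
Distance 2: reach Carol, Heidi.
Distance 3: reach Frank, Mona.
Found Frank.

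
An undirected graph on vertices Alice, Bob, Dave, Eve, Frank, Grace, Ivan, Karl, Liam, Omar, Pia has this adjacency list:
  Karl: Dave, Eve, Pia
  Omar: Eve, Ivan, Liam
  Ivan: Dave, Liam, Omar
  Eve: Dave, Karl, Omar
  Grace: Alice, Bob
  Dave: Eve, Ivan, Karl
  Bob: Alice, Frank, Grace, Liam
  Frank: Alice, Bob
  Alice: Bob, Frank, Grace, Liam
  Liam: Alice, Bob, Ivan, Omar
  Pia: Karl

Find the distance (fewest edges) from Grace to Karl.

5

Distance 0: Grace.
Distance 1: Alice, Bob.
Distance 2: Frank, Liam.
Distance 3: Ivan, Omar.
Distance 4: Dave, Eve.
Distance 5: Karl — contains Karl.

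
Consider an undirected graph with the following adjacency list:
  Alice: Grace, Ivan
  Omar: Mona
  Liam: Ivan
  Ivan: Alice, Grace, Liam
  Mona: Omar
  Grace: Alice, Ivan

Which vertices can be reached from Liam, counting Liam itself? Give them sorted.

Start at Liam.
Its neighbours: Ivan.
Then their neighbours: Alice, Grace.
Nothing further is reachable.

Alice, Grace, Ivan, Liam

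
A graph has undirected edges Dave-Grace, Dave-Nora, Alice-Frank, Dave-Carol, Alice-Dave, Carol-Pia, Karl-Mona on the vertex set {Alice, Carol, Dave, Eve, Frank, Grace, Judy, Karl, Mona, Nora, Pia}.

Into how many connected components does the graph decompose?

From Alice: component {Alice, Carol, Dave, Frank, Grace, Nora, Pia}.
From Eve: component {Eve}.
From Judy: component {Judy}.
From Karl: component {Karl, Mona}.
That's 4 components.

4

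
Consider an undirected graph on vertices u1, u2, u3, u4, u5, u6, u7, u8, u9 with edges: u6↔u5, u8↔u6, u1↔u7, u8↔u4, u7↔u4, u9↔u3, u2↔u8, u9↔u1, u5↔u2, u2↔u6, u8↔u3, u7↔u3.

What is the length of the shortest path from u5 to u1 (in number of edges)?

Distance 0: u5.
Distance 1: u2, u6.
Distance 2: u8.
Distance 3: u3, u4.
Distance 4: u7, u9.
Distance 5: u1 — contains u1.

5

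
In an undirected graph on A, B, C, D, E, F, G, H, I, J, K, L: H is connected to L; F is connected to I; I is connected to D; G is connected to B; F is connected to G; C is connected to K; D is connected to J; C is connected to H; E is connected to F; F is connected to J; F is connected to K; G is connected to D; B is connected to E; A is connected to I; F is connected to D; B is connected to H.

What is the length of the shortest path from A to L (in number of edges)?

Distance 0: A.
Distance 1: I.
Distance 2: D, F.
Distance 3: E, G, J, K.
Distance 4: B, C.
Distance 5: H.
Distance 6: L — contains L.

6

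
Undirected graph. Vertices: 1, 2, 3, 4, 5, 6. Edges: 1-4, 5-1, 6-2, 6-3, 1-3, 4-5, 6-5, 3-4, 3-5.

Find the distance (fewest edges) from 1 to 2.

3

Distance 0: 1.
Distance 1: 3, 4, 5.
Distance 2: 6.
Distance 3: 2 — contains 2.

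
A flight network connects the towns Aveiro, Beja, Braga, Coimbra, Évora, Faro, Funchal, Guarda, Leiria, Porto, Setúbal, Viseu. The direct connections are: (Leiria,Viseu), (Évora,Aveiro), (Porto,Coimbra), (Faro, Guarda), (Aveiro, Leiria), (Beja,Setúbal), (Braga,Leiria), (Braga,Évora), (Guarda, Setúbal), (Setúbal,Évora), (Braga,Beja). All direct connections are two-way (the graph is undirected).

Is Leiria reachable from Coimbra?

Explore from Coimbra.
Distance 1: reach Porto.
The search is exhausted without reaching Leiria; it lies in a different component.

No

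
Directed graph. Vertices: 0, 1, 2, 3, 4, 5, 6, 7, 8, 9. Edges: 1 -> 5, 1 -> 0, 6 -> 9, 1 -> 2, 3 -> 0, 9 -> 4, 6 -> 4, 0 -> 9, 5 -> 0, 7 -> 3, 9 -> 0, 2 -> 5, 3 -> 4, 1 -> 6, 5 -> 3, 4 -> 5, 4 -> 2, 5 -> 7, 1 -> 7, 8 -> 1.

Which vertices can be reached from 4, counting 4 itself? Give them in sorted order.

0, 2, 3, 4, 5, 7, 9

Start at 4.
Its neighbours: 2, 5.
Then their neighbours: 0, 3, 7.
Then next layer: 9.
Nothing further is reachable.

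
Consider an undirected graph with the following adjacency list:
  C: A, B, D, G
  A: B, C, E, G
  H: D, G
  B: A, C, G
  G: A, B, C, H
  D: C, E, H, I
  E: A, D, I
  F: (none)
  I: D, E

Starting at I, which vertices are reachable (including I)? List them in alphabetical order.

A, B, C, D, E, G, H, I

Start at I.
Its neighbours: D, E.
Then their neighbours: A, C, H.
Then next layer: B, G.
Nothing further is reachable.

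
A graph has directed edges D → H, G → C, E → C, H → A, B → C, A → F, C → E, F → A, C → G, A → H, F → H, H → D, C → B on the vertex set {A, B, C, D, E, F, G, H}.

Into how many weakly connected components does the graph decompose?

2

From A: component {A, D, F, H}.
From B: component {B, C, E, G}.
That's 2 components.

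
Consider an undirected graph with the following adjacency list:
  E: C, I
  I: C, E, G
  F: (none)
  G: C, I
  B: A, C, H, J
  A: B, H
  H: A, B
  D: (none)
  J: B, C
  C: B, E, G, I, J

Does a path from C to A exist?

Yes

Explore from C.
Distance 1: reach B, E, G, I, J.
Distance 2: reach A, H.
Found A.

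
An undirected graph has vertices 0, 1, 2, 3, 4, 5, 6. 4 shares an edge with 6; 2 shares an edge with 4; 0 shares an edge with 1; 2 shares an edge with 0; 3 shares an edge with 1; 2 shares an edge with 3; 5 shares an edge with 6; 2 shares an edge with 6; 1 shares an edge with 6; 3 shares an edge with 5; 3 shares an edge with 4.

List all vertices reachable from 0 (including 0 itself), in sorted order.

Start at 0.
Its neighbours: 1, 2.
Then their neighbours: 3, 4, 6.
Then next layer: 5.
Every vertex is now reached.

0, 1, 2, 3, 4, 5, 6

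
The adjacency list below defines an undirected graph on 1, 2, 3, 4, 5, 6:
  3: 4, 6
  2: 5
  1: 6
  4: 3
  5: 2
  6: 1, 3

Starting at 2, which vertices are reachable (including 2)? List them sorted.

2, 5

Start at 2.
Its neighbours: 5.
Nothing further is reachable.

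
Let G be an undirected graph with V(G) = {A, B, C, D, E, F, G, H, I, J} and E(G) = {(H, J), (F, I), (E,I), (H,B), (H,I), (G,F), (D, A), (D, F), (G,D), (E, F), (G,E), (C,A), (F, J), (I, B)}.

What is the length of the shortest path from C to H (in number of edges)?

Distance 0: C.
Distance 1: A.
Distance 2: D.
Distance 3: F, G.
Distance 4: E, I, J.
Distance 5: B, H — contains H.

5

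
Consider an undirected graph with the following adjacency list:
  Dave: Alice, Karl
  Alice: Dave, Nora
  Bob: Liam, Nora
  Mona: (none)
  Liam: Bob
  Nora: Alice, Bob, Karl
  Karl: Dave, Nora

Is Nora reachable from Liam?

Yes

Explore from Liam.
Distance 1: reach Bob.
Distance 2: reach Nora.
Found Nora.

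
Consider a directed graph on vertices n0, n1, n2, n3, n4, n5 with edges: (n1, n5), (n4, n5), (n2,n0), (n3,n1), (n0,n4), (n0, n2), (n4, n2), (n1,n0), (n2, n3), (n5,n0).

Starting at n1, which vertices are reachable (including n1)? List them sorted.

n0, n1, n2, n3, n4, n5

Start at n1.
Its neighbours: n0, n5.
Then their neighbours: n2, n4.
Then next layer: n3.
Every vertex is now reached.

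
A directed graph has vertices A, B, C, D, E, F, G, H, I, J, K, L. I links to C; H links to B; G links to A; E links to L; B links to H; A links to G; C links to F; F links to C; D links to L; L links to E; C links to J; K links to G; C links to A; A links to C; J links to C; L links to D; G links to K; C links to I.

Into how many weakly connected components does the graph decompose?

From A: component {A, C, F, G, I, J, K}.
From B: component {B, H}.
From D: component {D, E, L}.
That's 3 components.

3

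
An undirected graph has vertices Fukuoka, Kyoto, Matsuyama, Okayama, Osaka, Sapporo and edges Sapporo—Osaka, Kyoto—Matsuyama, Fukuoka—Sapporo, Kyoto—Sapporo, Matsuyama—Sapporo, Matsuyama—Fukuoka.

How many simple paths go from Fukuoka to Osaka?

Fukuoka–Matsuyama–Kyoto–Sapporo–Osaka
Fukuoka–Matsuyama–Sapporo–Osaka
Fukuoka–Sapporo–Osaka

3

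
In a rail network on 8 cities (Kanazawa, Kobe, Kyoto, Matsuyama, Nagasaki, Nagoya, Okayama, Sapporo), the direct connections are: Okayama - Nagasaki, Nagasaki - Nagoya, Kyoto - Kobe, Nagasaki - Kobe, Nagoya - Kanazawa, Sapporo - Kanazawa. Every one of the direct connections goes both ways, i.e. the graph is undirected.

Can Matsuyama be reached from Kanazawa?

No

Explore from Kanazawa.
Distance 1: reach Nagoya, Sapporo.
Distance 2: reach Nagasaki.
Distance 3: reach Kobe, Okayama.
Distance 4: reach Kyoto.
The search is exhausted without reaching Matsuyama; it lies in a different component.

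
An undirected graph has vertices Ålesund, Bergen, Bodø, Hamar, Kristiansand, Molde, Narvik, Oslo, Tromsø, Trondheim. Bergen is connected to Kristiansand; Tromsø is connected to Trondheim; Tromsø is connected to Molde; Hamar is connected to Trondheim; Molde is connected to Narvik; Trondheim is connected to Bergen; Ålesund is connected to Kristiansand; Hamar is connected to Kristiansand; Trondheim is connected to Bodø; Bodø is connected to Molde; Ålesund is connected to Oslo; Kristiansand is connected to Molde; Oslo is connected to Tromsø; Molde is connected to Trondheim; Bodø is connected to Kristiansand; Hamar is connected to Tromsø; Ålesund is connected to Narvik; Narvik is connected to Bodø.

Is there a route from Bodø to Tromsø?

Yes

Explore from Bodø.
Distance 1: reach Kristiansand, Molde, Narvik, Trondheim.
Distance 2: reach Ålesund, Bergen, Hamar, Tromsø.
Found Tromsø.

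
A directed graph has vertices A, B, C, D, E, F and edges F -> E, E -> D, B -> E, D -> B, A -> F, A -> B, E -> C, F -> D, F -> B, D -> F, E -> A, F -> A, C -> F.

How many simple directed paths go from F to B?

F→A→B
F→B
F→D→B
F→E→A→B
F→E→D→B

5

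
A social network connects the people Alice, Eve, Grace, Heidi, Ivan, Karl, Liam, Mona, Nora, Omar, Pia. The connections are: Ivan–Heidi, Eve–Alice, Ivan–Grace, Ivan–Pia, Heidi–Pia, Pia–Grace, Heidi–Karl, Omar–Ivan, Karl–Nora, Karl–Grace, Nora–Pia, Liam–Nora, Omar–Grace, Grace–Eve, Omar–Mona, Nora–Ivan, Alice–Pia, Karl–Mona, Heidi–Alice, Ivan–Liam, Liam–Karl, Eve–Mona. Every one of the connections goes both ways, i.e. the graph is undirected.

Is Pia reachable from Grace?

Explore from Grace.
Distance 1: reach Eve, Ivan, Karl, Omar, Pia.
Found Pia.

Yes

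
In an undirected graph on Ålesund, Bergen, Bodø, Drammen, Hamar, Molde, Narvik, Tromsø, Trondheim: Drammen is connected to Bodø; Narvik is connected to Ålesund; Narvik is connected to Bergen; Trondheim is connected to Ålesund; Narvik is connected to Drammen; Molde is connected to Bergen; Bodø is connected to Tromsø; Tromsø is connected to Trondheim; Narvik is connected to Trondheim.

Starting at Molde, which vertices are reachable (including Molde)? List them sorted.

Ålesund, Bergen, Bodø, Drammen, Molde, Narvik, Tromsø, Trondheim

Start at Molde.
Its neighbours: Bergen.
Then their neighbours: Narvik.
Then next layer: Ålesund, Drammen, Trondheim.
Then next layer: Bodø, Tromsø.
Nothing further is reachable.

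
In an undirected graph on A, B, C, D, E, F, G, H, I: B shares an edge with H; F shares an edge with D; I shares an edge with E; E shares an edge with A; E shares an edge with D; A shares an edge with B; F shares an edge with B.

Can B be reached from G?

G has no edges, so nothing is reachable from it.

No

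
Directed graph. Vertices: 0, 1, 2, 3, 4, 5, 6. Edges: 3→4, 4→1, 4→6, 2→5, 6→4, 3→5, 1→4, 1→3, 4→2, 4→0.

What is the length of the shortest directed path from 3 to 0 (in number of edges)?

Distance 0: 3.
Distance 1: 4, 5.
Distance 2: 0, 1, 2, 6 — contains 0.

2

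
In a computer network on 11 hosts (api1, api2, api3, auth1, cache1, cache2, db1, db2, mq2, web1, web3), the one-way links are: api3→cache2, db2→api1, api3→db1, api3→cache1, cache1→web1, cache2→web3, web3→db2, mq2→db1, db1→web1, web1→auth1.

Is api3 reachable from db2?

Explore from db2.
Distance 1: reach api1.
The search from db2 is exhausted; no directed path reaches api3.

No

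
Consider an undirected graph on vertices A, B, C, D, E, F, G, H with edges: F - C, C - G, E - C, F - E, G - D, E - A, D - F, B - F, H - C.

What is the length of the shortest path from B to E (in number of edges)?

2

Distance 0: B.
Distance 1: F.
Distance 2: C, D, E — contains E.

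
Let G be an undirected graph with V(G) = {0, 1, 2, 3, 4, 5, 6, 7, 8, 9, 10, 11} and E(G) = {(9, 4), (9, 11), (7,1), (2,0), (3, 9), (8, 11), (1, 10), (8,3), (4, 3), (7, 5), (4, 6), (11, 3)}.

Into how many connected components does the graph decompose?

3

From 0: component {0, 2}.
From 1: component {1, 5, 7, 10}.
From 3: component {3, 4, 6, 8, 9, 11}.
That's 3 components.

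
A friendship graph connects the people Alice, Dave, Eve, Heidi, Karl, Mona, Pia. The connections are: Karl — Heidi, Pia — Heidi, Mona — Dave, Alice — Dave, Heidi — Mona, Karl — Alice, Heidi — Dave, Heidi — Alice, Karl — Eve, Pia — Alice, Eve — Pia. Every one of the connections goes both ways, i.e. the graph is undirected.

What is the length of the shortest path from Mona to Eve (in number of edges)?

Distance 0: Mona.
Distance 1: Dave, Heidi.
Distance 2: Alice, Karl, Pia.
Distance 3: Eve — contains Eve.

3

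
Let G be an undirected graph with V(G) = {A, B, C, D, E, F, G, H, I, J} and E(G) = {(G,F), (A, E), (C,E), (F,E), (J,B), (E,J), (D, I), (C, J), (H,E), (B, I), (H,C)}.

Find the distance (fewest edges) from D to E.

Distance 0: D.
Distance 1: I.
Distance 2: B.
Distance 3: J.
Distance 4: C, E — contains E.

4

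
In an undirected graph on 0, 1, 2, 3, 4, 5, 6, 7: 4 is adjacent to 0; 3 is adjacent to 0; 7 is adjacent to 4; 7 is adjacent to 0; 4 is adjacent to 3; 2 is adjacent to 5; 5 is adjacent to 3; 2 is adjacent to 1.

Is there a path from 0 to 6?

Explore from 0.
Distance 1: reach 3, 4, 7.
Distance 2: reach 5.
Distance 3: reach 2.
Distance 4: reach 1.
The search is exhausted without reaching 6; it lies in a different component.

No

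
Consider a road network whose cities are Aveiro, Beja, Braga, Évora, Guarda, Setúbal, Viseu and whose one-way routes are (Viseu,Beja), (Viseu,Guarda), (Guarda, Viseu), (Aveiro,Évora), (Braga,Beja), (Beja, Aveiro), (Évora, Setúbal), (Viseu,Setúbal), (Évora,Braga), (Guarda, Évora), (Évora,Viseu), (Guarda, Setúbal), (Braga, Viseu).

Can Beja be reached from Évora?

Yes

Explore from Évora.
Distance 1: reach Braga, Setúbal, Viseu.
Distance 2: reach Beja, Guarda.
Found Beja.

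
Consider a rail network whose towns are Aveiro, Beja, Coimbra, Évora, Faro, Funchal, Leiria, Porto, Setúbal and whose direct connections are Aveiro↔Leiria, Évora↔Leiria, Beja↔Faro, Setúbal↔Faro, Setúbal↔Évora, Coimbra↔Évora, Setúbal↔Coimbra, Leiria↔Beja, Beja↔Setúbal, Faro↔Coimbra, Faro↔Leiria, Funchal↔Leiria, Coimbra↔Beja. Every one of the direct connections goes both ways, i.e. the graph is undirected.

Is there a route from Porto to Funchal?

Porto has no edges, so nothing is reachable from it.

No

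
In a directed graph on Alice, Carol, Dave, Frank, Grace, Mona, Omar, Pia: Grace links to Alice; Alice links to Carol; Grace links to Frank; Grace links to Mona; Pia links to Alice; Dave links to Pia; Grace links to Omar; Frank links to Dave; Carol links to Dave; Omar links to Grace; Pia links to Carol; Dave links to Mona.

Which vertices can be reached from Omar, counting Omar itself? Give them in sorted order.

Start at Omar.
Its neighbours: Grace.
Then their neighbours: Alice, Frank, Mona.
Then next layer: Carol, Dave.
Then next layer: Pia.
Every vertex is now reached.

Alice, Carol, Dave, Frank, Grace, Mona, Omar, Pia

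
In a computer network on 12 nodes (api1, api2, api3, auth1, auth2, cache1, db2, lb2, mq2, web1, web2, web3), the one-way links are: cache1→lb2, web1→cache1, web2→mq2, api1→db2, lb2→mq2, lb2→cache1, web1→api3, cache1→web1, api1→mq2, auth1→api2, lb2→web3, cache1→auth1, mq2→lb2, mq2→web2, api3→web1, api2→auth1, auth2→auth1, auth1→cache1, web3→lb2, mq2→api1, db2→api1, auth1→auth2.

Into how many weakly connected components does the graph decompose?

1

From api1: component {api1, api2, api3, auth1, auth2, cache1, db2, lb2, mq2, web1, web2, web3}.
That's 1 component.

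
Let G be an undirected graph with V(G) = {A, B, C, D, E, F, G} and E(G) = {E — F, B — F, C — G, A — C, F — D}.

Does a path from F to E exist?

Explore from F.
Distance 1: reach B, D, E.
Found E.

Yes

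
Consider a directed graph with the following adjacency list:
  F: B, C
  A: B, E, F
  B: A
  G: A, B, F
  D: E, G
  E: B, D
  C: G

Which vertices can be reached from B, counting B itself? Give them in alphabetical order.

Start at B.
Its neighbours: A.
Then their neighbours: E, F.
Then next layer: C, D.
Then next layer: G.
Every vertex is now reached.

A, B, C, D, E, F, G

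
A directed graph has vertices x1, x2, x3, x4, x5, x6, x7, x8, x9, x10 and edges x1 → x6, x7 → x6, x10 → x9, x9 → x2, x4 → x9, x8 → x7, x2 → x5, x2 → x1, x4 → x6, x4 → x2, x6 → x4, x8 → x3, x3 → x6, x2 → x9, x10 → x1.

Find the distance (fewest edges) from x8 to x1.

5

Distance 0: x8.
Distance 1: x3, x7.
Distance 2: x6.
Distance 3: x4.
Distance 4: x2, x9.
Distance 5: x1, x5 — contains x1.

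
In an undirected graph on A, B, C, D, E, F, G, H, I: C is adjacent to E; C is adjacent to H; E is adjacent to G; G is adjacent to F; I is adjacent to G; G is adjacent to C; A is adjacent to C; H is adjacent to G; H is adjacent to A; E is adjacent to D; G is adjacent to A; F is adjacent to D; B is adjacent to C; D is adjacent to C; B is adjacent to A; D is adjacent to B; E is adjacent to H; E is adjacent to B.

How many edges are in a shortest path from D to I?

3

Distance 0: D.
Distance 1: B, C, E, F.
Distance 2: A, G, H.
Distance 3: I — contains I.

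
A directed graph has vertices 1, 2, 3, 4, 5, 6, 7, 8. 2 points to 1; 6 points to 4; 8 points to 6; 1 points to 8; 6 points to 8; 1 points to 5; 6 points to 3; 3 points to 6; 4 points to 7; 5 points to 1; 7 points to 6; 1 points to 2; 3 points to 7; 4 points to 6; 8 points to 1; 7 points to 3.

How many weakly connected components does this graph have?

1

From 1: component {1, 2, 3, 4, 5, 6, 7, 8}.
That's 1 component.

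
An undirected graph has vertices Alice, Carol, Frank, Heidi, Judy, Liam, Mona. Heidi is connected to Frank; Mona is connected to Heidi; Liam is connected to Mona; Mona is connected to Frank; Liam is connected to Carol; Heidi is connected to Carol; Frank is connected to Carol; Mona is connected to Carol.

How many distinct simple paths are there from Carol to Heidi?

7

Carol–Frank–Heidi
Carol–Frank–Mona–Heidi
Carol–Heidi
Carol–Liam–Mona–Frank–Heidi
Carol–Liam–Mona–Heidi
Carol–Mona–Frank–Heidi
Carol–Mona–Heidi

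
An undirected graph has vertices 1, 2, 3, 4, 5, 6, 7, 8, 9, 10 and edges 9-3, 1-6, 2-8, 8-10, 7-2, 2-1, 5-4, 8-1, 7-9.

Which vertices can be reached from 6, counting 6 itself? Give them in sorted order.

1, 2, 3, 6, 7, 8, 9, 10

Start at 6.
Its neighbours: 1.
Then their neighbours: 2, 8.
Then next layer: 7, 10.
Then next layer: 9.
Then next layer: 3.
Nothing further is reachable.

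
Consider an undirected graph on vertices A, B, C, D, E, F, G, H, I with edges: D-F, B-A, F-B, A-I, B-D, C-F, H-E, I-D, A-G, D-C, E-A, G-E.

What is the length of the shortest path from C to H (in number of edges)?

5

Distance 0: C.
Distance 1: D, F.
Distance 2: B, I.
Distance 3: A.
Distance 4: E, G.
Distance 5: H — contains H.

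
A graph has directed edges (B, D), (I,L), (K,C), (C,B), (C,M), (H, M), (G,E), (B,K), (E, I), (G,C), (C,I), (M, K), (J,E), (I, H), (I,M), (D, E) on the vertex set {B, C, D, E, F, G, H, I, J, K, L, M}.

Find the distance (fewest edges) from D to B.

Distance 0: D.
Distance 1: E.
Distance 2: I.
Distance 3: H, L, M.
Distance 4: K.
Distance 5: C.
Distance 6: B — contains B.

6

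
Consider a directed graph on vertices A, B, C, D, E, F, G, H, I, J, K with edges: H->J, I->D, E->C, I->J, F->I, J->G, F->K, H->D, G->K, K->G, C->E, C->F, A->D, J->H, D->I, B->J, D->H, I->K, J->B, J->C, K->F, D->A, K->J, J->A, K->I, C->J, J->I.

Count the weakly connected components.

1

From A: component {A, B, C, D, E, F, G, H, I, J, K}.
That's 1 component.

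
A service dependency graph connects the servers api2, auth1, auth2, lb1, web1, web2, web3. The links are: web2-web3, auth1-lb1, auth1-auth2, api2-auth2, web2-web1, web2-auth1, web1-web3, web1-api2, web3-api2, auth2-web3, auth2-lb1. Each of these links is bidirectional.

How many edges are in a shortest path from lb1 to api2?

Distance 0: lb1.
Distance 1: auth1, auth2.
Distance 2: api2, web2, web3 — contains api2.

2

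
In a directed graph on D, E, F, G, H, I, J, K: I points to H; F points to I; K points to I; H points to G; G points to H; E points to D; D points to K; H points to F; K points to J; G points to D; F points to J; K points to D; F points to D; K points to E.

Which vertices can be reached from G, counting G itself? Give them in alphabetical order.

Start at G.
Its neighbours: D, H.
Then their neighbours: F, K.
Then next layer: E, I, J.
Every vertex is now reached.

D, E, F, G, H, I, J, K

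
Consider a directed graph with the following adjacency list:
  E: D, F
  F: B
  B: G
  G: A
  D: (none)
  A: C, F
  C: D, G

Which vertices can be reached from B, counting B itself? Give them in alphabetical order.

Start at B.
Its neighbours: G.
Then their neighbours: A.
Then next layer: C, F.
Then next layer: D.
Nothing further is reachable.

A, B, C, D, F, G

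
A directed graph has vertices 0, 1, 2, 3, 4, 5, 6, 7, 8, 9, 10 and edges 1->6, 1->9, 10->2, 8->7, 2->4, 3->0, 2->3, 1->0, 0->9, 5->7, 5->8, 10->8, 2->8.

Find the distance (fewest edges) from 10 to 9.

Distance 0: 10.
Distance 1: 2, 8.
Distance 2: 3, 4, 7.
Distance 3: 0.
Distance 4: 9 — contains 9.

4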